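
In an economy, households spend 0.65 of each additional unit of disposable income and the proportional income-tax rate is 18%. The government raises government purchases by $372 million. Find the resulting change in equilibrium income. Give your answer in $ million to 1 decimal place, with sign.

+$796.6 million

Expenditure multiplier = 1/(1 − c(1−t)) = 1/(1 − 0.65×0.82) = 1/0.467 ≈ 2.141.
ΔY = k × ΔG = (+$372 million) / 0.467 ≈ +$796.6 million.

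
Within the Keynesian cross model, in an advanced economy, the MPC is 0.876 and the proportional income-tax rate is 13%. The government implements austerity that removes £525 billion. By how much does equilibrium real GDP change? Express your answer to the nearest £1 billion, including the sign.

Spending multiplier = 1/(1 − c(1−t)) = 1/(1 − 0.876×0.87) = 1/0.23788 ≈ 4.204.
ΔY = k × ΔG = (−£525 billion) / 0.23788 ≈ −£2,207 billion.

−£2,207 billion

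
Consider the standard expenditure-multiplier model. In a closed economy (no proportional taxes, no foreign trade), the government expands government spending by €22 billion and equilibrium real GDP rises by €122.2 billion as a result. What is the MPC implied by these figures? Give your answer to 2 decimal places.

Implied spending multiplier k = ΔY/ΔG = 122.2/22 ≈ 5.5545.
Since k = 1/(1 − MPC), MPC = 1 − 1/k = 1 − ΔG/ΔY = 1 − 22/122.2 ≈ 0.82.

0.82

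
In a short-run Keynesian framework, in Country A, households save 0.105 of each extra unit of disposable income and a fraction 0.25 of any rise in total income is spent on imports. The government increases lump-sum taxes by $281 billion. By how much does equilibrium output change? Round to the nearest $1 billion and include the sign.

−$708 billion

MPC = 1 − MPS = 1 − 0.105 = 0.895.
A lump-sum tax change of +$281 billion shifts disposable income by −$281 billion; first-round consumption changes by −c × ΔT = −0.895 × (+$281 billion) = −$251.495 billion.
Expenditure multiplier = 1/(1 − c + m) = 1/(1 − 0.895 + 0.25) = 1/0.355 ≈ 2.817.
The tax multiplier is −c × k ≈ −2.521, so ΔY = k × (−c·ΔT) = (−$251.495 billion) / 0.355 ≈ −$708 billion.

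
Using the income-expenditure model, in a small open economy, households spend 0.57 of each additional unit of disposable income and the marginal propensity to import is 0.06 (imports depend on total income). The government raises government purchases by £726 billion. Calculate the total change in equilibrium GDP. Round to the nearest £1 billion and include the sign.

+£1,482 billion

Government-spending multiplier = 1/(1 − c + m) = 1/(1 − 0.57 + 0.06) = 1/0.49 ≈ 2.041.
ΔY = k × ΔG = (+£726 billion) / 0.49 ≈ +£1,482 billion.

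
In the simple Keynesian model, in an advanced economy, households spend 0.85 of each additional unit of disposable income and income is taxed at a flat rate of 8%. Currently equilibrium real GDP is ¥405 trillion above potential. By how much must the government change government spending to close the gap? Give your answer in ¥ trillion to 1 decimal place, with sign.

−¥88.3 trillion

Spending multiplier = 1/(1 − c(1−t)) = 1/(1 − 0.85×0.92) = 1/0.218 ≈ 4.587.
Need ΔY = −¥405 trillion, so ΔG = ΔY/k = (−¥405 trillion) × 0.218 ≈ −¥88.3 trillion.
The government should cut government spending by ¥88.3 trillion.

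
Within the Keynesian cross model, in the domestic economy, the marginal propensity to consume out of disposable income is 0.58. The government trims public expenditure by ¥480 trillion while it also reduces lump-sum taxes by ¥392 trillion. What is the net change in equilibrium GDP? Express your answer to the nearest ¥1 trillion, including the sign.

−¥602 trillion

Expenditure multiplier = 1/(1 − MPC) = 1/(1 − 0.58) = 1/0.42 ≈ 2.381.
ΔG contributes k·ΔG = (−¥480 trillion) / 0.42 ≈ −¥1,142.9 trillion.
ΔT of −¥392 trillion changes first-round spending by −c·ΔT = +¥227.36 trillion, contributing k·(−c·ΔT) = (+¥227.36 trillion) / 0.42 ≈ +¥541.3 trillion.
Net ΔY = k(ΔG − c·ΔT) = (−¥252.64 trillion) / 0.42 ≈ −¥602 trillion.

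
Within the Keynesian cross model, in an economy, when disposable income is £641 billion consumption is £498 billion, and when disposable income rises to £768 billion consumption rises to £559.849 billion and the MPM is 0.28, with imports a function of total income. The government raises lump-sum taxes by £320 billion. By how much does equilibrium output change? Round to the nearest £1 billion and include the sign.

MPC = ΔC/ΔYd = (559.849 − 498)/(768 − 641) = 61.849/127 = 0.487.
A lump-sum tax change of +£320 billion shifts disposable income by −£320 billion; first-round consumption changes by −c × ΔT = −0.487 × (+£320 billion) = −£155.84 billion.
Expenditure multiplier = 1/(1 − c + m) = 1/(1 − 0.487 + 0.28) = 1/0.793 ≈ 1.261.
The tax multiplier is −c × k ≈ −0.614, so ΔY = k × (−c·ΔT) = (−£155.84 billion) / 0.793 ≈ −£197 billion.

−£197 billion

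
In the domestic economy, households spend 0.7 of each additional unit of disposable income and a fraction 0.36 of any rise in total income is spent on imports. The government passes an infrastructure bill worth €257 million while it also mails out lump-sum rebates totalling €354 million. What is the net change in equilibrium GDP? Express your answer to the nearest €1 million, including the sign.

+€765 million

Expenditure multiplier = 1/(1 − c + m) = 1/(1 − 0.7 + 0.36) = 1/0.66 ≈ 1.515.
ΔG contributes k·ΔG = (+€257 million) / 0.66 ≈ +€389.4 million.
ΔT of −€354 million changes first-round spending by −c·ΔT = +€247.8 million, contributing k·(−c·ΔT) = (+€247.8 million) / 0.66 ≈ +€375.5 million.
Net ΔY = k(ΔG − c·ΔT) = (+€504.8 million) / 0.66 ≈ +€765 million.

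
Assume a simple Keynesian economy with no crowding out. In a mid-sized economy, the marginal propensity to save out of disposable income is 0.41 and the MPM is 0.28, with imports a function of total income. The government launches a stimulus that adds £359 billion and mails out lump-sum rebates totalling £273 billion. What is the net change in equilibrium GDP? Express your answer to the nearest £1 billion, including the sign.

+£754 billion

MPC = 1 − MPS = 1 − 0.41 = 0.59.
Expenditure multiplier = 1/(1 − c + m) = 1/(1 − 0.59 + 0.28) = 1/0.69 ≈ 1.449.
ΔG contributes k·ΔG = (+£359 billion) / 0.69 ≈ +£520.3 billion.
ΔT of −£273 billion changes first-round spending by −c·ΔT = +£161.07 billion, contributing k·(−c·ΔT) = (+£161.07 billion) / 0.69 ≈ +£233.4 billion.
Net ΔY = k(ΔG − c·ΔT) = (+£520.07 billion) / 0.69 ≈ +£754 billion.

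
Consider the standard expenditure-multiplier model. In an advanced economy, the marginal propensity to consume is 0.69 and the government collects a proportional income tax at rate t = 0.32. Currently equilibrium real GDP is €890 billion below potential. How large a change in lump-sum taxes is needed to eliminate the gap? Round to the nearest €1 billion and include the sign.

−€685 billion

Spending multiplier = 1/(1 − c(1−t)) = 1/(1 − 0.69×0.68) = 1/0.5308 ≈ 1.884.
Tax multiplier = −c·k = −0.69/0.5308 ≈ −1.3. Need ΔY = +€890 billion, so ΔT = ΔY/(−c·k) = −(+€890 billion) × 0.5308 / 0.69 ≈ −€685 billion.
The government should cut lump-sum taxes by €685 billion.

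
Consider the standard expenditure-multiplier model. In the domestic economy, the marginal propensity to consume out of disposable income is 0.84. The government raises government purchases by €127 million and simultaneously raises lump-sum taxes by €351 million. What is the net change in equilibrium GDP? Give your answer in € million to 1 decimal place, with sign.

Expenditure multiplier = 1/(1 − MPC) = 1/(1 − 0.84) = 1/0.16 = 6.25.
ΔG contributes k·ΔG = (+€127 million) / 0.16 ≈ +€793.8 million.
ΔT of +€351 million changes first-round spending by −c·ΔT = −€294.84 million, contributing k·(−c·ΔT) = (−€294.84 million) / 0.16 ≈ −€1,842.8 million.
Net ΔY = k(ΔG − c·ΔT) = (−€167.84 million) / 0.16 = −€1,049 million.

−€1,049.0 million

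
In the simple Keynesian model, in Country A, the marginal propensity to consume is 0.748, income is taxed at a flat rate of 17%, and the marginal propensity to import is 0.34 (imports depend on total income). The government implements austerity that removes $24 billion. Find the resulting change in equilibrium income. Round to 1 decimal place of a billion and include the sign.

−$33.4 billion

Government-spending multiplier = 1/(1 − c(1−t) + m) = 1/(1 − 0.748×0.83 + 0.34) = 1/0.71916 ≈ 1.391.
ΔY = k × ΔG = (−$24 billion) / 0.71916 ≈ −$33.4 billion.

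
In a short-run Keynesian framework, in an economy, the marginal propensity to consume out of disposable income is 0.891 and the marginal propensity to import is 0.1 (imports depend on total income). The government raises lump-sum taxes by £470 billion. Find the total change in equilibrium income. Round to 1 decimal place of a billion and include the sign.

A lump-sum tax change of +£470 billion shifts disposable income by −£470 billion; first-round consumption changes by −c × ΔT = −0.891 × (+£470 billion) = −£418.77 billion.
Expenditure multiplier = 1/(1 − c + m) = 1/(1 − 0.891 + 0.1) = 1/0.209 ≈ 4.785.
The tax multiplier is −c × k ≈ −4.263, so ΔY = k × (−c·ΔT) = (−£418.77 billion) / 0.209 ≈ −£2,003.7 billion.

−£2,003.7 billion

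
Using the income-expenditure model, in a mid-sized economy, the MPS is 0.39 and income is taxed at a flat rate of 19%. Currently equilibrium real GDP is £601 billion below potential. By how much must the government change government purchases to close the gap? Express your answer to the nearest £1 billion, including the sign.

MPC = 1 − MPS = 1 − 0.39 = 0.61.
Spending multiplier = 1/(1 − c(1−t)) = 1/(1 − 0.61×0.81) = 1/0.5059 ≈ 1.977.
Need ΔY = +£601 billion, so ΔG = ΔY/k = (+£601 billion) × 0.5059 ≈ +£304 billion.
The government should increase government purchases by £304 billion.

+£304 billion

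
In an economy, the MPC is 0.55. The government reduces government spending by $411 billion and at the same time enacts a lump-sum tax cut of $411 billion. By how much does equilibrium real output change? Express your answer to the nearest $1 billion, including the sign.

−$411 billion

Expenditure multiplier = 1/(1 − MPC) = 1/(1 − 0.55) = 1/0.45 ≈ 2.222.
ΔG contributes k·ΔG = (−$411 billion) / 0.45 ≈ −$913.3 billion.
ΔT of −$411 billion changes first-round spending by −c·ΔT = +$226.05 billion, contributing k·(−c·ΔT) = (+$226.05 billion) / 0.45 ≈ +$502.3 billion.
With ΔG = ΔT and no other leakages, the balanced-budget multiplier is 1, so ΔY = ΔG = −$411 billion.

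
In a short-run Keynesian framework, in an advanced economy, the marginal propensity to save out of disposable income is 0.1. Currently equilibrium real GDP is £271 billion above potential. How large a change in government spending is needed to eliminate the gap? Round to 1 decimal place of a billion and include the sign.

MPC = 1 − MPS = 1 − 0.1 = 0.9.
Spending multiplier = 1/(1 − MPC) = 1/(1 − 0.9) = 1/0.1 = 10.
Need ΔY = −£271 billion, so ΔG = ΔY/k = (−£271 billion) × 0.1 = −£27.1 billion.
The government should cut government spending by £27.1 billion.

−£27.1 billion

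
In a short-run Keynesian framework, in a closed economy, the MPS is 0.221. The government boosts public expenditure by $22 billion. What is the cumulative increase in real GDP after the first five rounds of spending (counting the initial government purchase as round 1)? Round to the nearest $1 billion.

MPC = 1 − MPS = 1 − 0.221 = 0.779.
Round 1 adds ΔG = $22 billion; each later round is MPC = 0.779 times the previous.
After 5 rounds: 22 + 17.138 + 13.350502 + 10.400041058 + 8.101631984182 = ΔG·(1 − c^5)/(1 − c) = 22 × (1 − 0.286871423439899)/0.221 ≈ $71 billion.

$71 billion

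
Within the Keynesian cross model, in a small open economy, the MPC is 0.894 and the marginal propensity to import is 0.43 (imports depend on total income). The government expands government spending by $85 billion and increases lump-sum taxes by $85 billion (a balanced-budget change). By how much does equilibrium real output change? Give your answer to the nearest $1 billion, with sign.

Expenditure multiplier = 1/(1 − c + m) = 1/(1 − 0.894 + 0.43) = 1/0.536 ≈ 1.866.
ΔG contributes k·ΔG = (+$85 billion) / 0.536 ≈ +$158.6 billion.
ΔT of +$85 billion changes first-round spending by −c·ΔT = −$75.99 billion, contributing k·(−c·ΔT) = (−$75.99 billion) / 0.536 ≈ −$141.8 billion.
Net ΔY = k(ΔG − c·ΔT) = (+$9.01 billion) / 0.536 ≈ +$17 billion.

+$17 billion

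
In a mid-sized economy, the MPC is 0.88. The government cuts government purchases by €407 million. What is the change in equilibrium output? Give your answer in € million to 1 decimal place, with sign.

−€3,391.7 million

Expenditure multiplier = 1/(1 − MPC) = 1/(1 − 0.88) = 1/0.12 ≈ 8.333.
ΔY = k × ΔG = (−€407 million) / 0.12 ≈ −€3,391.7 million.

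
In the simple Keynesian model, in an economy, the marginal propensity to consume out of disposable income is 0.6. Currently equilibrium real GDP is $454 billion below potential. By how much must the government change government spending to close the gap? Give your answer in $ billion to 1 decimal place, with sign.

Spending multiplier = 1/(1 − MPC) = 1/(1 − 0.6) = 1/0.4 = 2.5.
Need ΔY = +$454 billion, so ΔG = ΔY/k = (+$454 billion) × 0.4 = +$181.6 billion.
The government should increase government spending by $181.6 billion.

+$181.6 billion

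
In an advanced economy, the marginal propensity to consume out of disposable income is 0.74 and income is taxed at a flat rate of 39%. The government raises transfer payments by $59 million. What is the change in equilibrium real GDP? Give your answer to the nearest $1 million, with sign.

The transfer change shifts disposable income by +$59 million, so first-round consumption changes by c·ΔTR = 0.74 × (+$59 million) = +$43.66 million.
Expenditure multiplier = 1/(1 − c(1−t)) = 1/(1 − 0.74×0.61) = 1/0.5486 ≈ 1.823.
The transfer multiplier is c × k ≈ 1.349, so ΔY = k × (c·ΔTR) = (+$43.66 million) / 0.5486 ≈ +$80 million.

+$80 million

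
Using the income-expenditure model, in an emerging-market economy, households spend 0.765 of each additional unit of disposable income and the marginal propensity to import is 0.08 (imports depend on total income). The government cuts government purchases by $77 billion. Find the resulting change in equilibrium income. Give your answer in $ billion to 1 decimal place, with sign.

−$244.4 billion

Expenditure multiplier = 1/(1 − c + m) = 1/(1 − 0.765 + 0.08) = 1/0.315 ≈ 3.175.
ΔY = k × ΔG = (−$77 billion) / 0.315 ≈ −$244.4 billion.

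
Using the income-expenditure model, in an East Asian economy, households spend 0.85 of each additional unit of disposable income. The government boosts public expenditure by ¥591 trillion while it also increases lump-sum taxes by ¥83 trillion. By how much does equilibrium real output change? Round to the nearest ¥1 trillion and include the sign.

+¥3,470 trillion

Expenditure multiplier = 1/(1 − MPC) = 1/(1 − 0.85) = 1/0.15 ≈ 6.667.
ΔG contributes k·ΔG = (+¥591 trillion) / 0.15 = +¥3,940 trillion.
ΔT of +¥83 trillion changes first-round spending by −c·ΔT = −¥70.55 trillion, contributing k·(−c·ΔT) = (−¥70.55 trillion) / 0.15 ≈ −¥470.3 trillion.
Net ΔY = k(ΔG − c·ΔT) = (+¥520.45 trillion) / 0.15 ≈ +¥3,470 trillion.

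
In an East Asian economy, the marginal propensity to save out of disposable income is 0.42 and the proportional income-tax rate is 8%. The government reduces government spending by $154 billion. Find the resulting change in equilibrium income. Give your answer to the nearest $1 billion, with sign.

−$330 billion

MPC = 1 − MPS = 1 − 0.42 = 0.58.
Expenditure multiplier = 1/(1 − c(1−t)) = 1/(1 − 0.58×0.92) = 1/0.4664 ≈ 2.144.
ΔY = k × ΔG = (−$154 billion) / 0.4664 ≈ −$330 billion.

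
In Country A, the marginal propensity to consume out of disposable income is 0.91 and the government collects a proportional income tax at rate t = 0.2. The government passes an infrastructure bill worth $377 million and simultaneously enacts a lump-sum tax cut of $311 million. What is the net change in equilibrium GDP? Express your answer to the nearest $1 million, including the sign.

+$2,427 million

Expenditure multiplier = 1/(1 − c(1−t)) = 1/(1 − 0.91×0.8) = 1/0.272 ≈ 3.676.
ΔG contributes k·ΔG = (+$377 million) / 0.272 ≈ +$1,386 million.
ΔT of −$311 million changes first-round spending by −c·ΔT = +$283.01 million, contributing k·(−c·ΔT) = (+$283.01 million) / 0.272 ≈ +$1,040.5 million.
Net ΔY = k(ΔG − c·ΔT) = (+$660.01 million) / 0.272 ≈ +$2,427 million.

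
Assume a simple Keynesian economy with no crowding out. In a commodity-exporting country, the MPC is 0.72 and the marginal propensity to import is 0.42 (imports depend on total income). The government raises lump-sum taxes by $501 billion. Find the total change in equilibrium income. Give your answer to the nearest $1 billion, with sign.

A lump-sum tax change of +$501 billion shifts disposable income by −$501 billion; first-round consumption changes by −c × ΔT = −0.72 × (+$501 billion) = −$360.72 billion.
Expenditure multiplier = 1/(1 − c + m) = 1/(1 − 0.72 + 0.42) = 1/0.7 ≈ 1.429.
The tax multiplier is −c × k ≈ −1.029, so ΔY = k × (−c·ΔT) = (−$360.72 billion) / 0.7 ≈ −$515 billion.

−$515 billion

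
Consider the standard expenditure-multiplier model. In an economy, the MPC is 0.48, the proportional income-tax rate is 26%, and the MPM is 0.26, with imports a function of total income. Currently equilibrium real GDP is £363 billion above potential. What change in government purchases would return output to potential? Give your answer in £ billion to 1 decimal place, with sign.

−£328.4 billion

Spending multiplier = 1/(1 − c(1−t) + m) = 1/(1 − 0.48×0.74 + 0.26) = 1/0.9048 ≈ 1.105.
Need ΔY = −£363 billion, so ΔG = ΔY/k = (−£363 billion) × 0.9048 ≈ −£328.4 billion.
The government should cut government purchases by £328.4 billion.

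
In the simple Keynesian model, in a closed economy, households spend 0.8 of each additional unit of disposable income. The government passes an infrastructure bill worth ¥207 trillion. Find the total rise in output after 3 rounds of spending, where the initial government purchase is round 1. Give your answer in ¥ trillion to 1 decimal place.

¥505.1 trillion

Round 1 adds ΔG = ¥207 trillion; each later round is MPC = 0.8 times the previous.
After 3 rounds: 207 + 165.6 + 132.48 = ΔG·(1 − c^3)/(1 − c) = 207 × (1 − 0.512)/0.2 ≈ ¥505.1 trillion.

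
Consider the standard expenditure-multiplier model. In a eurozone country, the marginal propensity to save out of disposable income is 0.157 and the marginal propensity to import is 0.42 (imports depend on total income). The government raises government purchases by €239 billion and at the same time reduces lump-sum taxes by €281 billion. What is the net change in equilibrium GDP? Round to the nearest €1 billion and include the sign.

MPC = 1 − MPS = 1 − 0.157 = 0.843.
Expenditure multiplier = 1/(1 − c + m) = 1/(1 − 0.843 + 0.42) = 1/0.577 ≈ 1.733.
ΔG contributes k·ΔG = (+€239 billion) / 0.577 ≈ +€414.2 billion.
ΔT of −€281 billion changes first-round spending by −c·ΔT = +€236.883 billion, contributing k·(−c·ΔT) = (+€236.883 billion) / 0.577 ≈ +€410.5 billion.
Net ΔY = k(ΔG − c·ΔT) = (+€475.883 billion) / 0.577 ≈ +€825 billion.

+€825 billion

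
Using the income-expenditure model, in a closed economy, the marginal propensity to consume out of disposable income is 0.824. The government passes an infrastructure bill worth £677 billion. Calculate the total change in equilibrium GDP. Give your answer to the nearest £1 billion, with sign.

+£3,847 billion

Expenditure multiplier = 1/(1 − MPC) = 1/(1 − 0.824) = 1/0.176 ≈ 5.682.
ΔY = k × ΔG = (+£677 billion) / 0.176 ≈ +£3,847 billion.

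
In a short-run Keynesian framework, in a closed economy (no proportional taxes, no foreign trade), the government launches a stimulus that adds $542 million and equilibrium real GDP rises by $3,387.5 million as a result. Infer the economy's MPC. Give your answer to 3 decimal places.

0.840

Implied spending multiplier k = ΔY/ΔG = 3,387.5/542 = 6.25.
Since k = 1/(1 − MPC), MPC = 1 − 1/k = 1 − ΔG/ΔY = 1 − 542/3,387.5 = 0.840.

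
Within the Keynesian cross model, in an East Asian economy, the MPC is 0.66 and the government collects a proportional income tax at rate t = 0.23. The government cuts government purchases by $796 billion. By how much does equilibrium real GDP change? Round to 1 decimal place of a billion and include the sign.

−$1,618.5 billion

Government-spending multiplier = 1/(1 − c(1−t)) = 1/(1 − 0.66×0.77) = 1/0.4918 ≈ 2.033.
ΔY = k × ΔG = (−$796 billion) / 0.4918 ≈ −$1,618.5 billion.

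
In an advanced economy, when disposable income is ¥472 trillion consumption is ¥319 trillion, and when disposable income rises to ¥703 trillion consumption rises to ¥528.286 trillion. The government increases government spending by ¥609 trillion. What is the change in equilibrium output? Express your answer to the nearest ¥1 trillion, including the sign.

+¥6,479 trillion

MPC = ΔC/ΔYd = (528.286 − 319)/(703 − 472) = 209.286/231 = 0.906.
Government-spending multiplier = 1/(1 − MPC) = 1/(1 − 0.906) = 1/0.094 ≈ 10.638.
ΔY = k × ΔG = (+¥609 trillion) / 0.094 ≈ +¥6,479 trillion.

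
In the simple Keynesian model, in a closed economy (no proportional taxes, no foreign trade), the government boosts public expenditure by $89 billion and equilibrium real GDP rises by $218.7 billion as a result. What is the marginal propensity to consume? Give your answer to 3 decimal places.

0.593

Implied spending multiplier k = ΔY/ΔG = 218.7/89 ≈ 2.4573.
Since k = 1/(1 − MPC), MPC = 1 − 1/k = 1 − ΔG/ΔY = 1 − 89/218.7 ≈ 0.593.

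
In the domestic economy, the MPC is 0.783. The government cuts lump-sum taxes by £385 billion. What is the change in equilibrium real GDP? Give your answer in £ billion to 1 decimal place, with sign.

A lump-sum tax change of −£385 billion shifts disposable income by +£385 billion; first-round consumption changes by −c × ΔT = −0.783 × (−£385 billion) = +£301.455 billion.
Expenditure multiplier = 1/(1 − MPC) = 1/(1 − 0.783) = 1/0.217 ≈ 4.608.
The tax multiplier is −c × k ≈ −3.608, so ΔY = k × (−c·ΔT) = (+£301.455 billion) / 0.217 ≈ +£1,389.2 billion.

+£1,389.2 billion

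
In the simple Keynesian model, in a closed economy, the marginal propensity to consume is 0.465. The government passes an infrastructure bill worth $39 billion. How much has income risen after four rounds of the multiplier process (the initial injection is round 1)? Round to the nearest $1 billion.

$69 billion

Round 1 adds ΔG = $39 billion; each later round is MPC = 0.465 times the previous.
After 4 rounds: 39 + 18.135 + 8.432775 + 3.921240375 = ΔG·(1 − c^4)/(1 − c) = 39 × (1 − 0.046753250625)/0.535 ≈ $69 billion.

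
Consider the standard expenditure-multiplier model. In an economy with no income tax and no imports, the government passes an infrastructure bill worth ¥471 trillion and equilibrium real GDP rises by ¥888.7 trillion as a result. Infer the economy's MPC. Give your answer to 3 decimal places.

Implied spending multiplier k = ΔY/ΔG = 888.7/471 ≈ 1.8868.
Since k = 1/(1 − MPC), MPC = 1 − 1/k = 1 − ΔG/ΔY = 1 − 471/888.7 ≈ 0.470.

0.470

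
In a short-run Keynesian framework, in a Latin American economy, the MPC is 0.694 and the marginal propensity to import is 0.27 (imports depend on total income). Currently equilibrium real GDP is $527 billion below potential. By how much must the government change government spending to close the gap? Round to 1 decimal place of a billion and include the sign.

Spending multiplier = 1/(1 − c + m) = 1/(1 − 0.694 + 0.27) = 1/0.576 ≈ 1.736.
Need ΔY = +$527 billion, so ΔG = ΔY/k = (+$527 billion) × 0.576 ≈ +$303.6 billion.
The government should increase government spending by $303.6 billion.

+$303.6 billion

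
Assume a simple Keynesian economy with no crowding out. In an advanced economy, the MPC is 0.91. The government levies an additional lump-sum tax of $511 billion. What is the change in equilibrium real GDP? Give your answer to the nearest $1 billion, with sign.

−$5,167 billion

A lump-sum tax change of +$511 billion shifts disposable income by −$511 billion; first-round consumption changes by −c × ΔT = −0.91 × (+$511 billion) = −$465.01 billion.
Expenditure multiplier = 1/(1 − MPC) = 1/(1 − 0.91) = 1/0.09 ≈ 11.111.
The tax multiplier is −c × k ≈ −10.111, so ΔY = k × (−c·ΔT) = (−$465.01 billion) / 0.09 ≈ −$5,167 billion.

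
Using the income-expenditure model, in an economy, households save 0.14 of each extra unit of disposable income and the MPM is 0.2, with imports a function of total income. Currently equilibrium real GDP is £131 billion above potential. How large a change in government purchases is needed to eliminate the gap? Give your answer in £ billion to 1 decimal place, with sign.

MPC = 1 − MPS = 1 − 0.14 = 0.86.
Spending multiplier = 1/(1 − c + m) = 1/(1 − 0.86 + 0.2) = 1/0.34 ≈ 2.941.
Need ΔY = −£131 billion, so ΔG = ΔY/k = (−£131 billion) × 0.34 ≈ −£44.5 billion.
The government should cut government purchases by £44.5 billion.

−£44.5 billion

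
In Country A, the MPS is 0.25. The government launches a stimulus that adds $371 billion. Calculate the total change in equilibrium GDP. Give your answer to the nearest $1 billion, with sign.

MPC = 1 − MPS = 1 − 0.25 = 0.75.
Expenditure multiplier = 1/(1 − MPC) = 1/(1 − 0.75) = 1/0.25 = 4.
ΔY = k × ΔG = (+$371 billion) / 0.25 = +$1,484 billion.

+$1,484 billion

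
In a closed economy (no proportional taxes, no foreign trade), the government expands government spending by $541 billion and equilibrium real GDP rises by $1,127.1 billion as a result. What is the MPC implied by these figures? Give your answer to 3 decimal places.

Implied spending multiplier k = ΔY/ΔG = 1,127.1/541 ≈ 2.0834.
Since k = 1/(1 − MPC), MPC = 1 − 1/k = 1 − ΔG/ΔY = 1 − 541/1,127.1 ≈ 0.520.

0.520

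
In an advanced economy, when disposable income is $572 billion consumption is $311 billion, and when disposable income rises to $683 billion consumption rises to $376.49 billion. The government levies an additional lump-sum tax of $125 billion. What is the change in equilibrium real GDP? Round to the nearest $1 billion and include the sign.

MPC = ΔC/ΔYd = (376.49 − 311)/(683 − 572) = 65.49/111 = 0.59.
A lump-sum tax change of +$125 billion shifts disposable income by −$125 billion; first-round consumption changes by −c × ΔT = −0.59 × (+$125 billion) = −$73.75 billion.
Expenditure multiplier = 1/(1 − MPC) = 1/(1 − 0.59) = 1/0.41 ≈ 2.439.
The tax multiplier is −c × k ≈ −1.439, so ΔY = k × (−c·ΔT) = (−$73.75 billion) / 0.41 ≈ −$180 billion.

−$180 billion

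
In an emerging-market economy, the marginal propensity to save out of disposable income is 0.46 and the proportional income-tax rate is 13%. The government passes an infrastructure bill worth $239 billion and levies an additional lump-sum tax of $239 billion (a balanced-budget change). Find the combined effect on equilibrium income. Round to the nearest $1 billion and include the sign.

+$207 billion

MPC = 1 − MPS = 1 − 0.46 = 0.54.
Expenditure multiplier = 1/(1 − c(1−t)) = 1/(1 − 0.54×0.87) = 1/0.5302 ≈ 1.886.
ΔG contributes k·ΔG = (+$239 billion) / 0.5302 ≈ +$450.8 billion.
ΔT of +$239 billion changes first-round spending by −c·ΔT = −$129.06 billion, contributing k·(−c·ΔT) = (−$129.06 billion) / 0.5302 ≈ −$243.4 billion.
Net ΔY = k(ΔG − c·ΔT) = (+$109.94 billion) / 0.5302 ≈ +$207 billion.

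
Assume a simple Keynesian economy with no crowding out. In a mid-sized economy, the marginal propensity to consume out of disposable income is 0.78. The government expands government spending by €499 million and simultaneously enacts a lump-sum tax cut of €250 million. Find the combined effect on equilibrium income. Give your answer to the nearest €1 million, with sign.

Expenditure multiplier = 1/(1 − MPC) = 1/(1 − 0.78) = 1/0.22 ≈ 4.545.
ΔG contributes k·ΔG = (+€499 million) / 0.22 ≈ +€2,268.2 million.
ΔT of −€250 million changes first-round spending by −c·ΔT = +€195 million, contributing k·(−c·ΔT) = (+€195 million) / 0.22 ≈ +€886.4 million.
Net ΔY = k(ΔG − c·ΔT) = (+€694 million) / 0.22 ≈ +€3,155 million.

+€3,155 million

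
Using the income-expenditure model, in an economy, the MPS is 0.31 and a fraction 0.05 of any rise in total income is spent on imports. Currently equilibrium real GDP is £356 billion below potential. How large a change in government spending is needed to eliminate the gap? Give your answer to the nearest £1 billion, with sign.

+£128 billion

MPC = 1 − MPS = 1 − 0.31 = 0.69.
Spending multiplier = 1/(1 − c + m) = 1/(1 − 0.69 + 0.05) = 1/0.36 ≈ 2.778.
Need ΔY = +£356 billion, so ΔG = ΔY/k = (+£356 billion) × 0.36 ≈ +£128 billion.
The government should increase government spending by £128 billion.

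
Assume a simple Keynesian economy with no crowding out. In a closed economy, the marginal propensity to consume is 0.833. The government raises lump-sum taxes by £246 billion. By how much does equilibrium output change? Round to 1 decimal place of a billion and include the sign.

A lump-sum tax change of +£246 billion shifts disposable income by −£246 billion; first-round consumption changes by −c × ΔT = −0.833 × (+£246 billion) = −£204.918 billion.
Expenditure multiplier = 1/(1 − MPC) = 1/(1 − 0.833) = 1/0.167 ≈ 5.988.
The tax multiplier is −c × k ≈ −4.988, so ΔY = k × (−c·ΔT) = (−£204.918 billion) / 0.167 ≈ −£1,227.1 billion.

−£1,227.1 billion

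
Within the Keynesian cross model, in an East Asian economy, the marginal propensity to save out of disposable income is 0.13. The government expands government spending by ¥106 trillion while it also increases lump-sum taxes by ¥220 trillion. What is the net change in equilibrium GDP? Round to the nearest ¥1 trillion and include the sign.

MPC = 1 − MPS = 1 − 0.13 = 0.87.
Expenditure multiplier = 1/(1 − MPC) = 1/(1 − 0.87) = 1/0.13 ≈ 7.692.
ΔG contributes k·ΔG = (+¥106 trillion) / 0.13 ≈ +¥815.4 trillion.
ΔT of +¥220 trillion changes first-round spending by −c·ΔT = −¥191.4 trillion, contributing k·(−c·ΔT) = (−¥191.4 trillion) / 0.13 ≈ −¥1,472.3 trillion.
Net ΔY = k(ΔG − c·ΔT) = (−¥85.4 trillion) / 0.13 ≈ −¥657 trillion.

−¥657 trillion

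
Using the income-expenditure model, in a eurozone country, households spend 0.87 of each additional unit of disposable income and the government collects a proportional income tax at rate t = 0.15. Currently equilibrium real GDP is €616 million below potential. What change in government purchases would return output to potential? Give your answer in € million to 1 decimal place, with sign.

Spending multiplier = 1/(1 − c(1−t)) = 1/(1 − 0.87×0.85) = 1/0.2605 ≈ 3.839.
Need ΔY = +€616 million, so ΔG = ΔY/k = (+€616 million) × 0.2605 ≈ +€160.5 million.
The government should increase government purchases by €160.5 million.

+€160.5 million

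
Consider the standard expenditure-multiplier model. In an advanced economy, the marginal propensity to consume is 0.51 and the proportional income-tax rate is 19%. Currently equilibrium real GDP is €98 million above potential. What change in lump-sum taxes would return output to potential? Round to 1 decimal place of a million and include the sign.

Spending multiplier = 1/(1 − c(1−t)) = 1/(1 − 0.51×0.81) = 1/0.5869 ≈ 1.704.
Tax multiplier = −c·k = −0.51/0.5869 ≈ −0.869. Need ΔY = −€98 million, so ΔT = ΔY/(−c·k) = −(−€98 million) × 0.5869 / 0.51 ≈ +€112.8 million.
The government should raise lump-sum taxes by €112.8 million.

+€112.8 million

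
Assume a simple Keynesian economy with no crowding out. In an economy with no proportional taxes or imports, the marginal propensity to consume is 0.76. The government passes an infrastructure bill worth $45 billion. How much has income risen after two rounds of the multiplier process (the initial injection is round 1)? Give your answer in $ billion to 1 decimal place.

Round 1 adds ΔG = $45 billion; each later round is MPC = 0.76 times the previous.
After 2 rounds: 45 + 34.2 = ΔG·(1 − c^2)/(1 − c) = 45 × (1 − 0.5776)/0.24 = $79.2 billion.

$79.2 billion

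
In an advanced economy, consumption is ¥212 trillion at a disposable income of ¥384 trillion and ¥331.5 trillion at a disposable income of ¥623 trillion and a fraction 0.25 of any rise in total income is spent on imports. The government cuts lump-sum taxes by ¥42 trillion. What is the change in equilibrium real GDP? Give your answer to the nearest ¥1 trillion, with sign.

+¥28 trillion

MPC = ΔC/ΔYd = (331.5 − 212)/(623 − 384) = 119.5/239 = 0.5.
A lump-sum tax change of −¥42 trillion shifts disposable income by +¥42 trillion; first-round consumption changes by −c × ΔT = −0.5 × (−¥42 trillion) = +¥21 trillion.
Expenditure multiplier = 1/(1 − c + m) = 1/(1 − 0.5 + 0.25) = 1/0.75 ≈ 1.333.
The tax multiplier is −c × k ≈ −0.667, so ΔY = k × (−c·ΔT) = (+¥21 trillion) / 0.75 = +¥28 trillion.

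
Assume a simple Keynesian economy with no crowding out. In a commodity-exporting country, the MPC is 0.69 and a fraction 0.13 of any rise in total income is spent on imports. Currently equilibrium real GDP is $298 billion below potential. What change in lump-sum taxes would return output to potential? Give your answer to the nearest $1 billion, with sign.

−$190 billion

Spending multiplier = 1/(1 − c + m) = 1/(1 − 0.69 + 0.13) = 1/0.44 ≈ 2.273.
Tax multiplier = −c·k = −0.69/0.44 ≈ −1.568. Need ΔY = +$298 billion, so ΔT = ΔY/(−c·k) = −(+$298 billion) × 0.44 / 0.69 ≈ −$190 billion.
The government should cut lump-sum taxes by $190 billion.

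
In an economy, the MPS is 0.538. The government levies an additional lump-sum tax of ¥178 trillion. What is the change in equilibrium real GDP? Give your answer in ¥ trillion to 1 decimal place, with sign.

−¥152.9 trillion

MPC = 1 − MPS = 1 − 0.538 = 0.462.
A lump-sum tax change of +¥178 trillion shifts disposable income by −¥178 trillion; first-round consumption changes by −c × ΔT = −0.462 × (+¥178 trillion) = −¥82.236 trillion.
Expenditure multiplier = 1/(1 − MPC) = 1/(1 − 0.462) = 1/0.538 ≈ 1.859.
The tax multiplier is −c × k ≈ −0.859, so ΔY = k × (−c·ΔT) = (−¥82.236 trillion) / 0.538 ≈ −¥152.9 trillion.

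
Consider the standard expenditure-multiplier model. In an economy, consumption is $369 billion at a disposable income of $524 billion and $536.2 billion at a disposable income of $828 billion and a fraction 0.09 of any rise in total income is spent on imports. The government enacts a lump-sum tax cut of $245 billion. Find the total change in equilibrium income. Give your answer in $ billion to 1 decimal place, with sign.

MPC = ΔC/ΔYd = (536.2 − 369)/(828 − 524) = 167.2/304 = 0.55.
A lump-sum tax change of −$245 billion shifts disposable income by +$245 billion; first-round consumption changes by −c × ΔT = −0.55 × (−$245 billion) = +$134.75 billion.
Expenditure multiplier = 1/(1 − c + m) = 1/(1 − 0.55 + 0.09) = 1/0.54 ≈ 1.852.
The tax multiplier is −c × k ≈ −1.019, so ΔY = k × (−c·ΔT) = (+$134.75 billion) / 0.54 ≈ +$249.5 billion.

+$249.5 billion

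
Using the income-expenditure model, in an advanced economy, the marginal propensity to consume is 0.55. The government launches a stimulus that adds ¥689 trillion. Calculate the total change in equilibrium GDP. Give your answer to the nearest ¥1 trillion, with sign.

Expenditure multiplier = 1/(1 − MPC) = 1/(1 − 0.55) = 1/0.45 ≈ 2.222.
ΔY = k × ΔG = (+¥689 trillion) / 0.45 ≈ +¥1,531 trillion.

+¥1,531 trillion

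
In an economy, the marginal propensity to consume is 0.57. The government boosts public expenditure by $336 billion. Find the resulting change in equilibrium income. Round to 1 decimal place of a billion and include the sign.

+$781.4 billion

Expenditure multiplier = 1/(1 − MPC) = 1/(1 − 0.57) = 1/0.43 ≈ 2.326.
ΔY = k × ΔG = (+$336 billion) / 0.43 ≈ +$781.4 billion.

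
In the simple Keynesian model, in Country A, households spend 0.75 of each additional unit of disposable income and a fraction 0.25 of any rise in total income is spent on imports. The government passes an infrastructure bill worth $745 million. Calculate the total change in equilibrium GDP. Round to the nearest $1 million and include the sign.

Expenditure multiplier = 1/(1 − c + m) = 1/(1 − 0.75 + 0.25) = 1/0.5 = 2.
ΔY = k × ΔG = (+$745 million) / 0.5 = +$1,490 million.

+$1,490 million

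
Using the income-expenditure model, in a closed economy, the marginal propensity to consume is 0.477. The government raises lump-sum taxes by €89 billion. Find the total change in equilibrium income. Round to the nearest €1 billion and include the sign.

−€81 billion

A lump-sum tax change of +€89 billion shifts disposable income by −€89 billion; first-round consumption changes by −c × ΔT = −0.477 × (+€89 billion) = −€42.453 billion.
Expenditure multiplier = 1/(1 − MPC) = 1/(1 − 0.477) = 1/0.523 ≈ 1.912.
The tax multiplier is −c × k ≈ −0.912, so ΔY = k × (−c·ΔT) = (−€42.453 billion) / 0.523 ≈ −€81 billion.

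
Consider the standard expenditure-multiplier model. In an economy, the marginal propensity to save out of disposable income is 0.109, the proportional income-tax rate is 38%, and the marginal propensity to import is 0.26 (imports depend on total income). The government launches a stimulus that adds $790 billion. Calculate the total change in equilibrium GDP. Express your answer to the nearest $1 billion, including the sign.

+$1,116 billion

MPC = 1 − MPS = 1 − 0.109 = 0.891.
Expenditure multiplier = 1/(1 − c(1−t) + m) = 1/(1 − 0.891×0.62 + 0.26) = 1/0.70758 ≈ 1.413.
ΔY = k × ΔG = (+$790 billion) / 0.70758 ≈ +$1,116 billion.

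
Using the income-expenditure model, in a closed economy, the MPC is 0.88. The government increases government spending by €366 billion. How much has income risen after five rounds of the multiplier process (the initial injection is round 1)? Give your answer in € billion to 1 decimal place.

€1,440.4 billion

Round 1 adds ΔG = €366 billion; each later round is MPC = 0.88 times the previous.
After 5 rounds: 366 + 322.08 + 283.4304 + 249.418752 + 219.48850176 = ΔG·(1 − c^5)/(1 − c) = 366 × (1 − 0.5277319168)/0.12 ≈ €1,440.4 billion.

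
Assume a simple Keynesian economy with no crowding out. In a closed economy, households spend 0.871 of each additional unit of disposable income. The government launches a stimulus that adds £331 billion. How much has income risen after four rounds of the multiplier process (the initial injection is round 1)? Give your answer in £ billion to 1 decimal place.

Round 1 adds ΔG = £331 billion; each later round is MPC = 0.871 times the previous.
After 4 rounds: 331 + 288.301 + 251.110171 + 218.716958941 = ΔG·(1 − c^4)/(1 − c) = 331 × (1 − 0.575536166881)/0.129 ≈ £1,089.1 billion.

£1,089.1 billion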